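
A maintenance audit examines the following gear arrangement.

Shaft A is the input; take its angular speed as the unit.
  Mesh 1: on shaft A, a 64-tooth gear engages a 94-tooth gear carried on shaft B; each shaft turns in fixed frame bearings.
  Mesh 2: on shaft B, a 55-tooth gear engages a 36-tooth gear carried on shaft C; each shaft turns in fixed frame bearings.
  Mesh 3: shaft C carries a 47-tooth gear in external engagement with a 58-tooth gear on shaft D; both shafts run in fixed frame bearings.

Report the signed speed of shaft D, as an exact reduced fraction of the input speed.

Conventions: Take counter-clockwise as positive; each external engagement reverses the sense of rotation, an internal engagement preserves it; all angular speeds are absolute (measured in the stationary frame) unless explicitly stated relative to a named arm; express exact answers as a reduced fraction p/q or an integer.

-220/261

3-mesh fixed-axis compound train (all bearings frame-fixed)
mesh 1 [64T→94T]: |ω|/ω_in = 1×64/94 = 32/47, sense flips to −
mesh 2 [55T→36T]: |ω|/ω_in = (32/47)×55/36 = 440/423, sense flips to +
mesh 3 [47T→58T]: |ω|/ω_in = (440/423)×47/58 = 220/261, sense flips to −
signed output speed (× input speed) = -220/261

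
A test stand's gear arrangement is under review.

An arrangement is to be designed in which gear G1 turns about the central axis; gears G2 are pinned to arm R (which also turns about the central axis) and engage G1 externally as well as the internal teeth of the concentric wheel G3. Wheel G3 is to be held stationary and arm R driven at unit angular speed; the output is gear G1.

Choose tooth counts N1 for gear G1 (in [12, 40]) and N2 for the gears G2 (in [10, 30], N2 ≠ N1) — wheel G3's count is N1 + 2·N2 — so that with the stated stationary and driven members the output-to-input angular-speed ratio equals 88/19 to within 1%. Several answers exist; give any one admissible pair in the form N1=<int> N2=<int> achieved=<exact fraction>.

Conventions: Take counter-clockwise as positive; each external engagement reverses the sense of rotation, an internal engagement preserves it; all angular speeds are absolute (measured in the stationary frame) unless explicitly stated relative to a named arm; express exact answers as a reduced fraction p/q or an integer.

N1=19 N2=25 achieved=88/19

topology: planetary set — design target 88/19, arm = carrier (Willis)
Willis with ω_ring = 0: ω_sun/ω_arm = (N1+N3)/N1; set equal to 88/19  ⇒  N3/N1 = 88/19 − 1 = 69/19
N3 = N1 + 2·N2  ⇒  N2/N1 = (N3/N1 − 1)/2 = (69/19 − 1)/2 = 25/19
smallest multiple with N1 ≥ 12 and N2 ≥ 10: k = 1  ⇒  N1 = 1·19 = 19, N2 = 1·25 = 25 (N1 ≤ 40, N2 ≤ 30, N2 ≠ N1 ✓), N3 = 19 + 2·25 = 69
check: (N1+N3)/N1 with N1 = 19, N3 = 69 gives 88/19; |achieved − target| = 0 ≤ 22/475 ✓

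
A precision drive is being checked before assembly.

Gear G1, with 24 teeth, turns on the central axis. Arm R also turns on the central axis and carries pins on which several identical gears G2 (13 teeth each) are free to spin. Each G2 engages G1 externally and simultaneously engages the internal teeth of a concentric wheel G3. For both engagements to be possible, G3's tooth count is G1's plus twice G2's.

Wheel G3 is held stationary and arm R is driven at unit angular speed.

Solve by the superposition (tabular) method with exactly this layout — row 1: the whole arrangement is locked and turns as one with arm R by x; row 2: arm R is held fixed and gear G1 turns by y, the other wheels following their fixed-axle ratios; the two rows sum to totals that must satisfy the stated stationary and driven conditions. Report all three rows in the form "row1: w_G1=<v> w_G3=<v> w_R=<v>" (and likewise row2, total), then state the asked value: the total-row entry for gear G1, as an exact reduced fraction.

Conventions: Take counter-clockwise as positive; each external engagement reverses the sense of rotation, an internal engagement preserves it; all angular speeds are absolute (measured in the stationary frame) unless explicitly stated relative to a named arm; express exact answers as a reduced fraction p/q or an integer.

planetary set (24T centre, 13T on arm, 50T internal) — Willis relation
superposition row 1 [locked train]: every member turns x
row 2 (arm held, sun turns y): ω_ring = −(24/50)·y, ω_arm = 0
boundary: total ω_ring = x − (24/50)·y = 0 and total ω_arm = x = 1  ⇒  y = 25/12, x = 1
row 2 ring = −(24/50)·25/12 = -1
totals (row 1 + row 2): sun 1 + 25/12 = 37/12, ring 1 + (-1) = 0, arm 1 + 0 = 1
asked cell (total, sun) = 37/12

row1: w_G1=1 w_G3=1 w_R=1
row2: w_G1=25/12 w_G3=-1 w_R=0
total: w_G1=37/12 w_G3=0 w_R=1
asked value: 37/12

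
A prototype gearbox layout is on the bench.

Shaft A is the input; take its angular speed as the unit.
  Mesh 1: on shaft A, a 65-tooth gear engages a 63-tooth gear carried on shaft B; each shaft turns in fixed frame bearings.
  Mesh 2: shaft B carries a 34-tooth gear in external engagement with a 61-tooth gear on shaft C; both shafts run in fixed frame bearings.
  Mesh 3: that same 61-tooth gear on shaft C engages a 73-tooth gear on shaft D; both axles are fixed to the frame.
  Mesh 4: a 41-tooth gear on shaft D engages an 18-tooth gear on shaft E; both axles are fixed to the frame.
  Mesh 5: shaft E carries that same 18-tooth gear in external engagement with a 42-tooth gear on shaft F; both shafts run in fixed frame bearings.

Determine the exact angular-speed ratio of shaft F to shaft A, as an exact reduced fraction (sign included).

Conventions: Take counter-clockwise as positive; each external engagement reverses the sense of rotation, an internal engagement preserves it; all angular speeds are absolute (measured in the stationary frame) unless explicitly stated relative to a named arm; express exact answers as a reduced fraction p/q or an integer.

class = fixed-axis compound train [5 meshes; 5 ratios multiply, 5 sense flips]
mesh 1 [65T→63T]: running ratio 65/63, sense −
mesh 2 [34T→61T]: running ratio 2210/3843, sense +
mesh 3 [61T→73T]: running ratio 2210/4599, sense −
mesh 4 [41T→18T]: running ratio 45305/41391, sense +
mesh 5 [18T→42T]: running ratio 45305/96579, sense −
ω_out/ω_in = -45305/96579

-45305/96579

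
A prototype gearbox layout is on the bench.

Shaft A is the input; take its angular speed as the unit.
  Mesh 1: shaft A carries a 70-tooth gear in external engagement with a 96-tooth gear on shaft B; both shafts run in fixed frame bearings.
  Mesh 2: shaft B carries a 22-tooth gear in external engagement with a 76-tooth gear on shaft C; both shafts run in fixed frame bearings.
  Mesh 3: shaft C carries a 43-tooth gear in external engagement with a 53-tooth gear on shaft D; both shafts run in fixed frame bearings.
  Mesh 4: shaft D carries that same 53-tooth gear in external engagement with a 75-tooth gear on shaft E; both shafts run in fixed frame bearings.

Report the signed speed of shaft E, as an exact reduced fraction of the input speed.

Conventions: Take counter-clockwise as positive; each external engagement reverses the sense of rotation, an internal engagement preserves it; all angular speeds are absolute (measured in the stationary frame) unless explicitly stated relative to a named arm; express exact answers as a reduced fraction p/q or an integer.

3311/27360

4-mesh fixed-axis compound train (all bearings frame-fixed)
mesh 1 [70T→96T]: |ω|/ω_in = 1×70/96 = 35/48, sense flips to −
mesh 2 [22T→76T]: |ω|/ω_in = (35/48)×22/76 = 385/1824, sense flips to +
mesh 3 [43T→53T]: |ω|/ω_in = (385/1824)×43/53 = 16555/96672, sense flips to −
mesh 4 [53T→75T]: |ω|/ω_in = (16555/96672)×53/75 = 3311/27360, sense flips to +
signed output speed (× input speed) = 3311/27360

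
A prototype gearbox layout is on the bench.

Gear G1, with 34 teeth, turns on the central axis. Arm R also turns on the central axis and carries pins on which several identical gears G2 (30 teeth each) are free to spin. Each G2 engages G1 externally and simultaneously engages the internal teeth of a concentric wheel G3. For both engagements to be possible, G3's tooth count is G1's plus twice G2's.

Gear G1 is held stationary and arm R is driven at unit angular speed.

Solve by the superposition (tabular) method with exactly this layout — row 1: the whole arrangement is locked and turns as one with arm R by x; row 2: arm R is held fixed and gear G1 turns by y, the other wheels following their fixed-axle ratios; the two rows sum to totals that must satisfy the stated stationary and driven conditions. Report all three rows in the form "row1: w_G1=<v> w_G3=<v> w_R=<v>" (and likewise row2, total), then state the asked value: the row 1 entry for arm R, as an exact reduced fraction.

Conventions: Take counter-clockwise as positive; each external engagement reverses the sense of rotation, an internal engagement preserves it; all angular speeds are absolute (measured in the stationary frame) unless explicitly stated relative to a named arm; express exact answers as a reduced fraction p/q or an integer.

class = planetary set [G3 = 34+2·30 = 94; Willis about the carrier]
row 1 — lock + rotate with arm: ω_sun = ω_ring = ω_arm = x
row 2: sun turns y, ring = −(34/94)·y, arm 0
boundary: total ω_sun = x + y = 0 and total ω_arm = x = 1  ⇒  y = -1, x = 1
row 2 ring = −(34/94)·(-1) = 17/47
totals (row 1 + row 2): sun 1 + (-1) = 0, ring 1 + 17/47 = 64/47, arm 1 + 0 = 1
asked cell (row1, arm) = 1

row1: w_G1=1 w_G3=1 w_R=1
row2: w_G1=-1 w_G3=17/47 w_R=0
total: w_G1=0 w_G3=64/47 w_R=1
asked value: 1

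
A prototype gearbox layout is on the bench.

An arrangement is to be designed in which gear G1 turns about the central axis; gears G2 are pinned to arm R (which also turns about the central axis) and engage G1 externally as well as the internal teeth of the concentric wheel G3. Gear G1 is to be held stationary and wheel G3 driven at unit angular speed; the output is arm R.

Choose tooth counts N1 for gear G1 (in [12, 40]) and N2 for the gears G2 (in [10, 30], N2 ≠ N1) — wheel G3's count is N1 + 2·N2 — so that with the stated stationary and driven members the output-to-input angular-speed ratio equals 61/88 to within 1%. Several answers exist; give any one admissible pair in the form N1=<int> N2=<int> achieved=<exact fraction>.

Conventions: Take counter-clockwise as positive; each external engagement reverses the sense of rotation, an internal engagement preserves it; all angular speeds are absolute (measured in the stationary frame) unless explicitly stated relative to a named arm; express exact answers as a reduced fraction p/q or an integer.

planetary set to be sized for 61/88 (Willis relation)
Willis with ω_sun = 0: ω_arm/ω_ring = N3/(N1+N3); set equal to 61/88  ⇒  N3/N1 = (61/88)/(1 − 61/88) = 61/27
N3 = N1 + 2·N2  ⇒  N2/N1 = (N3/N1 − 1)/2 = (61/27 − 1)/2 = 17/27
smallest multiple with N1 ≥ 12 and N2 ≥ 10: k = 1  ⇒  N1 = 1·27 = 27, N2 = 1·17 = 17 (N1 ≤ 40, N2 ≤ 30, N2 ≠ N1 ✓), N3 = 27 + 2·17 = 61
check: N3/(N1+N3) with N1 = 27, N3 = 61 gives 61/88; |achieved − target| = 0 ≤ 61/8800 ✓

N1=27 N2=17 achieved=61/88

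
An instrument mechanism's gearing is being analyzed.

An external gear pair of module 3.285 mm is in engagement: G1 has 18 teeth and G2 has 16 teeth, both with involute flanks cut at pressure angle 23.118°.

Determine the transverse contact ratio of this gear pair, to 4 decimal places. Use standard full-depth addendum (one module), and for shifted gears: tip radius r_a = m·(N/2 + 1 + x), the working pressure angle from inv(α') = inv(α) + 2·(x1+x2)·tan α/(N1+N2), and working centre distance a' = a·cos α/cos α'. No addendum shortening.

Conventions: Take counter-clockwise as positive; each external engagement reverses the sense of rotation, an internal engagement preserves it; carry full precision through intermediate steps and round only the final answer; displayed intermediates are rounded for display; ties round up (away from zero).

class = single-mesh tooth geometry [involute pair 18T × 16T, m = 3.285]
base radii: r_b1 = 27.190877, r_b2 = 24.169669
tip radii: r_a1 = 32.850000, r_a2 = 29.565000
no profile shift: α' = α, a' = a
action lengths: √(r_a1²−r_b1²) = 18.433087, √(r_a2²−r_b2²) = 17.026930
base pitch p_b = π·m·cos α = 9.491407
CR = (18.433087 + 17.026930 − 55.845000·sin 23.11800°)/9.491407 = 1.425902
contact ratio ≈ 1.4259

1.4259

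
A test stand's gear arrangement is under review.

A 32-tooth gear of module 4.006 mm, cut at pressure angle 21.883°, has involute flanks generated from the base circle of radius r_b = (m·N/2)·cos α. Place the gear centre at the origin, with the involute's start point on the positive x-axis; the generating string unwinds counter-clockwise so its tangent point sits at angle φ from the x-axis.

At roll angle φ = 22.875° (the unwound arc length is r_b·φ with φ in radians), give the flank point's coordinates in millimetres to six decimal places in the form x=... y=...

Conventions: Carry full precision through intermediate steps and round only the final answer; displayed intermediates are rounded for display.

class = single-mesh tooth geometry [base-circle involute, m = 4.006, 32T]
pitch radius r_p = m·N/2 = 4.006·32/2 = 64.096000
base radius r_b = r_p·cos α = 64.096000·cos 21.883° = 59.477683
roll angle φ = 22.875° = 0.39924407 rad
x = r_b·(cos φ + φ·sin φ) = 64.030703
y = r_b·(sin φ − φ·cos φ) = 1.241681

x=64.030703 y=1.241681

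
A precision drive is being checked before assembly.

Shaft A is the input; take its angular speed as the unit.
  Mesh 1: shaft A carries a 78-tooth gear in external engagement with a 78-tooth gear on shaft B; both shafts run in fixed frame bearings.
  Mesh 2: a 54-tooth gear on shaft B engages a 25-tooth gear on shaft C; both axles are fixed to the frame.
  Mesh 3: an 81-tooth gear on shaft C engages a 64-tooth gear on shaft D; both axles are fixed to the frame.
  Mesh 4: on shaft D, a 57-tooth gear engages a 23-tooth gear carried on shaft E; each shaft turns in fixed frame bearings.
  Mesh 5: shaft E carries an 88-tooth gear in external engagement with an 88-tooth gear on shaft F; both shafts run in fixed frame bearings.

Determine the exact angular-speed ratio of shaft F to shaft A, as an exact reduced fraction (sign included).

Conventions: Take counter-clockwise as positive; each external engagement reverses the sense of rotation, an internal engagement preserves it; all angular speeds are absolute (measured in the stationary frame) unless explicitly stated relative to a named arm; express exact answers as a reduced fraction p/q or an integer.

class = fixed-axis compound train [5 meshes; 5 ratios multiply, 5 sense flips]
mesh 1 [78T→78T]: running ratio 1, sense −
mesh 2 [54T→25T]: running ratio 54/25, sense +
mesh 3 [81T→64T]: running ratio 2187/800, sense −
mesh 4 [57T→23T]: running ratio 124659/18400, sense +
mesh 5 [88T→88T]: running ratio 124659/18400, sense −
ω_out/ω_in = -124659/18400

-124659/18400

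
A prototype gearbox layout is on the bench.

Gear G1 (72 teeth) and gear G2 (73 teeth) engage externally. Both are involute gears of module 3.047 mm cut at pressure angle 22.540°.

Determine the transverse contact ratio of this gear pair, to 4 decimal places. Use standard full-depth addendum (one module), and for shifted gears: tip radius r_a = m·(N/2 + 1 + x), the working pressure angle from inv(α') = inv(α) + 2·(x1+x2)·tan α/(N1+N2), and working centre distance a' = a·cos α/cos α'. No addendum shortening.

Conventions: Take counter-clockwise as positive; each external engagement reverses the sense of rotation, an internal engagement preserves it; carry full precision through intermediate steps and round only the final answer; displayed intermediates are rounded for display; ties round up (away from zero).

topology: single-mesh involute geometry — m = 3.047, 72T/73T pair
base radii: r_b1 = 101.312863, r_b2 = 102.719986
tip radii: r_a1 = 112.739000, r_a2 = 114.262500
no profile shift: α' = α, a' = a
action lengths: √(r_a1²−r_b1²) = 49.454887, √(r_a2²−r_b2²) = 50.045213
base pitch p_b = π·m·cos α = 8.841215
CR = (49.454887 + 50.045213 − 220.907500·sin 22.54000°)/8.841215 = 1.676240
contact ratio ≈ 1.6762

1.6762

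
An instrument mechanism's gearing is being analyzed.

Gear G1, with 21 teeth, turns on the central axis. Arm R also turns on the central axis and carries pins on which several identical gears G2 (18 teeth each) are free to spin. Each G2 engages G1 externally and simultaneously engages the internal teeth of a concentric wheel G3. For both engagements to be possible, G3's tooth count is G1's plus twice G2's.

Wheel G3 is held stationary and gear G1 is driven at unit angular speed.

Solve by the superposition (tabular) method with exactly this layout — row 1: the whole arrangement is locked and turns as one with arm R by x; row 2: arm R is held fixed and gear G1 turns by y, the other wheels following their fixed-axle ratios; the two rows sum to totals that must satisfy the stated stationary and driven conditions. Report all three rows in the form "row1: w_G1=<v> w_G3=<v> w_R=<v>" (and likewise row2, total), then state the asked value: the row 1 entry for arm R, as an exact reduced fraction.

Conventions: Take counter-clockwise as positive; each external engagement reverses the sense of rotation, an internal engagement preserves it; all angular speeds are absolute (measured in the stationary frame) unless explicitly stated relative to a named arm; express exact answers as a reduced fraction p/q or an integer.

planetary set (21T centre, 18T on arm, 57T internal) — Willis relation
row 1 (train locked, turned with arm): all members turn x
row 2 (arm held, sun turns y): ω_ring = −(21/57)·y, ω_arm = 0
boundary: total ω_ring = x − (21/57)·y = 0 and total ω_sun = x + y = 1  ⇒  y = 19/26, x = 7/26
row 2 ring = −(21/57)·19/26 = -7/26
totals (row 1 + row 2): sun 7/26 + 19/26 = 1, ring 7/26 + (-7/26) = 0, arm 7/26 + 0 = 7/26
asked cell (row1, arm) = 7/26

row1: w_G1=7/26 w_G3=7/26 w_R=7/26
row2: w_G1=19/26 w_G3=-7/26 w_R=0
total: w_G1=1 w_G3=0 w_R=7/26
asked value: 7/26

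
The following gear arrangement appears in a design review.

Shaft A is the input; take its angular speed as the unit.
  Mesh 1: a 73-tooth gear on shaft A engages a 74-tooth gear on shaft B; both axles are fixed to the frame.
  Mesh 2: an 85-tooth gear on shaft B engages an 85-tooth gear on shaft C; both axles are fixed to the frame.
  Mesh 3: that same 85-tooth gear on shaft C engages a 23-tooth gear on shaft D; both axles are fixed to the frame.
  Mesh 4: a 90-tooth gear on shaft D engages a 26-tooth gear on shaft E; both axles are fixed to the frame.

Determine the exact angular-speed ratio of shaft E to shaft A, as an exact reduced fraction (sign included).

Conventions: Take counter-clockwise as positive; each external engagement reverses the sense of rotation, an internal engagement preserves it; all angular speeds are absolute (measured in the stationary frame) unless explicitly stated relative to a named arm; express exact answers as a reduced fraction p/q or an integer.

279225/22126

class = fixed-axis compound train [4 meshes; 4 ratios multiply, 4 sense flips]
mesh 1 [73T→74T]: running ratio 73/74, sense −
mesh 2 [85T→85T]: running ratio 73/74, sense +
mesh 3 [85T→23T]: running ratio 6205/1702, sense −
mesh 4 [90T→26T]: running ratio 279225/22126, sense +
ω_out/ω_in = 279225/22126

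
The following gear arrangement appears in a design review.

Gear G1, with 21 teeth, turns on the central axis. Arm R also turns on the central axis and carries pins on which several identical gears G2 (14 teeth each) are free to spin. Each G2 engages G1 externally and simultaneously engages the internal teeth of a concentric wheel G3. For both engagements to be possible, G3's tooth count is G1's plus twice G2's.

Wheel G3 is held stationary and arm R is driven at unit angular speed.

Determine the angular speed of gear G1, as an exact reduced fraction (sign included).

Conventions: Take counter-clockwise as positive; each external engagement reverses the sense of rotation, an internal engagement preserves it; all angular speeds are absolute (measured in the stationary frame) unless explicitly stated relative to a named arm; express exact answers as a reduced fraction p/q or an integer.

recognized (axles ride arm R): planetary set, 21/14/49 teeth
ring teeth: 21 + 2·14 = 49
21(ω_sun−ω_arm) = −49(ω_ring−ω_arm),  ω_ring = 0, ω_arm = 1
ω_sun = 1 − (49/21)(0−1) = 10/3
exact speed ratio = 10/3

10/3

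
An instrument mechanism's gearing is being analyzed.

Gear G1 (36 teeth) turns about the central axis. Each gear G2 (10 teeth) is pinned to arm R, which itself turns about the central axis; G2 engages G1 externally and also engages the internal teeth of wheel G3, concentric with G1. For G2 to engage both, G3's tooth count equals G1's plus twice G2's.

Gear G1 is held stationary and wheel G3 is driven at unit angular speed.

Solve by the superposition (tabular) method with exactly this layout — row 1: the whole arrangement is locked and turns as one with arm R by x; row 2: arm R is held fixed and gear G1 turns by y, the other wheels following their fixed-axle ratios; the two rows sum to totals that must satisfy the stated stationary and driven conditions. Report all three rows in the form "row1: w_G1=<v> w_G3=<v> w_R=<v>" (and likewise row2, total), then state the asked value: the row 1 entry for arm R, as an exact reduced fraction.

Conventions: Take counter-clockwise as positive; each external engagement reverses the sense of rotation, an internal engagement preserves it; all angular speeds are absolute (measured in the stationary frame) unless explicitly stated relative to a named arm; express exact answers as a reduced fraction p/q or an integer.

class = planetary set [G3 = 36+2·10 = 56; Willis about the carrier]
row 1 — lock + rotate with arm: ω_sun = ω_ring = ω_arm = x
superposition row 2 [arm held]: sun y, ring −(36/56)·y, arm 0
boundary: total ω_sun = x + y = 0 and total ω_ring = x − (36/56)·y = 1  ⇒  y = -14/23, x = 14/23
row 2 ring = −(36/56)·(-14/23) = 9/23
totals (row 1 + row 2): sun 14/23 + (-14/23) = 0, ring 14/23 + 9/23 = 1, arm 14/23 + 0 = 14/23
asked cell (row1, arm) = 14/23

row1: w_G1=14/23 w_G3=14/23 w_R=14/23
row2: w_G1=-14/23 w_G3=9/23 w_R=0
total: w_G1=0 w_G3=1 w_R=14/23
asked value: 14/23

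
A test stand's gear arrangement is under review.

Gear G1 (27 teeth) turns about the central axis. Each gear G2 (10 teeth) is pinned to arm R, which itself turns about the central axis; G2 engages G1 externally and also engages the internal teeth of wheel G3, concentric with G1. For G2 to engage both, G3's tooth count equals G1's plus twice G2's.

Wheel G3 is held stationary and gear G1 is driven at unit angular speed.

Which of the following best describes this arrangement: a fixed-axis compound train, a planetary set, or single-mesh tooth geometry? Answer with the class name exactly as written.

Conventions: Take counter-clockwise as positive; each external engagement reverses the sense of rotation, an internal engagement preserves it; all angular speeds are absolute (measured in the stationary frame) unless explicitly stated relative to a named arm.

planetary set (27T centre, 10T on arm, 47T internal) — Willis relation
classification: planetary set

planetary set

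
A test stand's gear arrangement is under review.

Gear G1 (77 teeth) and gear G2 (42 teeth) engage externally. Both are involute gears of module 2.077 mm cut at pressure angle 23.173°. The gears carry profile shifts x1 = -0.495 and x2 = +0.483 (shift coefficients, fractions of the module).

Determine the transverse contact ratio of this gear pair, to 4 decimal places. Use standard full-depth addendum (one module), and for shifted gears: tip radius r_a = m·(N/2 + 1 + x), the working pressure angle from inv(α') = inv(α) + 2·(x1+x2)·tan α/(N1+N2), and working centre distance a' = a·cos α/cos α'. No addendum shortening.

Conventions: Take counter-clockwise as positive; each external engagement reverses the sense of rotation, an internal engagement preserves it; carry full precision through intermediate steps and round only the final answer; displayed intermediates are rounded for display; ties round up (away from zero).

recognized (one external pair, fixed centres): single-mesh tooth geometry, m = 2.077, N1 = 77, N2 = 42
base radii: r_b1 = 73.513034, r_b2 = 40.098019
tip radii: r_a1 = 81.013385, r_a2 = 46.697191
inv(α') = inv(23.173°) + 2·(-0.495+0.483)·tan α/(77+42) = 0.02351138  ⇒  α' = 23.14597°
a' = a·cos α / cos α' = 123.5815·cos 23.173°/cos 23.14597° = 123.556562
action lengths: √(r_a1²−r_b1²) = 34.044123, √(r_a2²−r_b2²) = 23.932750
base pitch p_b = π·m·cos α = 5.998650
CR = (34.044123 + 23.932750 − 123.556562·sin 23.14597°)/5.998650 = 1.568667
contact ratio ≈ 1.5687

1.5687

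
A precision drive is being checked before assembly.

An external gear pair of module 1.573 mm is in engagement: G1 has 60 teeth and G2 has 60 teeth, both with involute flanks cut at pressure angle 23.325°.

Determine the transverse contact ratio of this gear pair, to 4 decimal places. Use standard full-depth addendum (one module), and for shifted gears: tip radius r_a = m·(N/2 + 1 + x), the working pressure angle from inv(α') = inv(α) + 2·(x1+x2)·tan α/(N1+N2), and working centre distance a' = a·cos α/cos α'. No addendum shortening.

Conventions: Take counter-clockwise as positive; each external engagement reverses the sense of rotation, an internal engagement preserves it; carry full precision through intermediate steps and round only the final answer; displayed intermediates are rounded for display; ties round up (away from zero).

1.6207

topology: single-mesh involute geometry — m = 1.573, 60T/60T pair
base radii: r_b1 = 43.333336, r_b2 = 43.333336
tip radii: r_a1 = 48.763000, r_a2 = 48.763000
no profile shift: α' = α, a' = a
action lengths: √(r_a1²−r_b1²) = 22.361846, √(r_a2²−r_b2²) = 22.361846
base pitch p_b = π·m·cos α = 4.537856
CR = (22.361846 + 22.361846 − 94.380000·sin 23.32500°)/4.537856 = 1.620652
contact ratio ≈ 1.6207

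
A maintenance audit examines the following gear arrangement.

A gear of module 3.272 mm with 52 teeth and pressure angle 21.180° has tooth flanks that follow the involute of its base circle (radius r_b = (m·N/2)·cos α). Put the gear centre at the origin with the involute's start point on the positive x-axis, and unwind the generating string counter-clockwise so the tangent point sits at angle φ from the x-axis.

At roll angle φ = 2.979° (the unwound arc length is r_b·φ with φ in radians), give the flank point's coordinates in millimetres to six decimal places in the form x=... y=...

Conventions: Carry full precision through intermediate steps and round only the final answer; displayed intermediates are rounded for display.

x=79.432532 y=0.003715

class = single-mesh tooth geometry [base-circle involute, m = 3.272, 52T]
pitch radius r_p = m·N/2 = 3.272·52/2 = 85.072000
base radius r_b = r_p·cos α = 85.072000·cos 21.180° = 79.325384
roll angle φ = 2.979° = 0.05199336 rad
x = r_b·(cos φ + φ·sin φ) = 79.432532
y = r_b·(sin φ − φ·cos φ) = 0.003715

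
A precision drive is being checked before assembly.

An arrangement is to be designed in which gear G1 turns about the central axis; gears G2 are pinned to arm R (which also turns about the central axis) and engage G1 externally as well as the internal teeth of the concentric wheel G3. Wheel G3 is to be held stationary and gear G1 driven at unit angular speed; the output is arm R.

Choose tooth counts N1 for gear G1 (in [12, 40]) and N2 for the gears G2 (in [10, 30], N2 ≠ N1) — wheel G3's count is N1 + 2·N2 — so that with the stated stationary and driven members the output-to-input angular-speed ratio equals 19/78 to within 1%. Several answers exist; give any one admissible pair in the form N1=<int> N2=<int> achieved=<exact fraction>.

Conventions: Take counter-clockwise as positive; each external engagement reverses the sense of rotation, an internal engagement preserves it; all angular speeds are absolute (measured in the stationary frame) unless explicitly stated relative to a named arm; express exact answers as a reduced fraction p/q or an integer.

design class (target 19/78): planetary set
Willis with ω_ring = 0: ω_arm/ω_sun = N1/(N1+N3); set equal to 19/78  ⇒  N3/N1 = 1/(19/78) − 1 = 59/19
N3 = N1 + 2·N2  ⇒  N2/N1 = (N3/N1 − 1)/2 = (59/19 − 1)/2 = 20/19
smallest multiple with N1 ≥ 12 and N2 ≥ 10: k = 1  ⇒  N1 = 1·19 = 19, N2 = 1·20 = 20 (N1 ≤ 40, N2 ≤ 30, N2 ≠ N1 ✓), N3 = 19 + 2·20 = 59
check: N1/(N1+N3) with N1 = 19, N3 = 59 gives 19/78; |achieved − target| = 0 ≤ 19/7800 ✓

N1=19 N2=20 achieved=19/78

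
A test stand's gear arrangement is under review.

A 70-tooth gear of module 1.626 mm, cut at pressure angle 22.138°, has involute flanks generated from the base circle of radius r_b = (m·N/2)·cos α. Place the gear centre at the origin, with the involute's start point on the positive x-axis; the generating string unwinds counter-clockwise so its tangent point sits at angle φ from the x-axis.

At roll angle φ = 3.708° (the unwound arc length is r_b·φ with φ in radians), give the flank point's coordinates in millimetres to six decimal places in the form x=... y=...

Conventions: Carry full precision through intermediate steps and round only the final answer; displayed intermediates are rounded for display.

single-mesh involute tooth geometry (70T wheel at module 1.626)
pitch radius r_p = m·N/2 = 1.626·70/2 = 56.910000
base radius r_b = r_p·cos α = 56.910000·cos 22.138° = 52.714533
roll angle φ = 3.708° = 0.06471681 rad
x = r_b·(cos φ + φ·sin φ) = 52.824808
y = r_b·(sin φ − φ·cos φ) = 0.004761

x=52.824808 y=0.004761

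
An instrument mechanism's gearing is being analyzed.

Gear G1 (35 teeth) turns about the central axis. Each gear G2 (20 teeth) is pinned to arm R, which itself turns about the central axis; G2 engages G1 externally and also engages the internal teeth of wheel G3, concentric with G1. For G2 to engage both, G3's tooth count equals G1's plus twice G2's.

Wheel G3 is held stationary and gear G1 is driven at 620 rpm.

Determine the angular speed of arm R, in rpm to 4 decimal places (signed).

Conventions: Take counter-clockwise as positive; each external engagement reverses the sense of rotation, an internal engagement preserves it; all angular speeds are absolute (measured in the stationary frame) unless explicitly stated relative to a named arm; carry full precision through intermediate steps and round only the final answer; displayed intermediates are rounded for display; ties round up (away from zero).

planetary set (35T centre, 20T on arm, 75T internal) — Willis relation
normalise by the input: solve with ω_sun = 1, then scale by 620 rpm
ring teeth: 35 + 2·20 = 75
35(ω_sun−ω_arm) = −75(ω_ring−ω_arm),  ω_ring = 0, ω_sun = 1
35(1−ω_arm) = −75(0−ω_arm)  ⇒  110·ω_arm = 35  ⇒  ω_arm = 7/22
scale: ω_arm = 7/22 × 620 rpm = +197.2727 rpm

+197.2727 rpm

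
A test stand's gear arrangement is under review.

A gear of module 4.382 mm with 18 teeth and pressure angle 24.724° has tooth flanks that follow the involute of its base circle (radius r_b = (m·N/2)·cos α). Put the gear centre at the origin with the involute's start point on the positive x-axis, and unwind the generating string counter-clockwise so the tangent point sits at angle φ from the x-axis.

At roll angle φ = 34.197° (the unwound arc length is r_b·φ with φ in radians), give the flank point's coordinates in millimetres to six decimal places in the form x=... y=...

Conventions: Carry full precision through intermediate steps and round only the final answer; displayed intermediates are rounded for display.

recognized (one wheel, involute flank): single-mesh tooth geometry, m = 4.382, N = 18
pitch radius r_p = m·N/2 = 4.382·18/2 = 39.438000
base radius r_b = r_p·cos α = 39.438000·cos 24.724° = 35.822839
roll angle φ = 34.197° = 0.59685024 rad
x = r_b·(cos φ + φ·sin φ) = 41.646335
y = r_b·(sin φ − φ·cos φ) = 2.449539

x=41.646335 y=2.449539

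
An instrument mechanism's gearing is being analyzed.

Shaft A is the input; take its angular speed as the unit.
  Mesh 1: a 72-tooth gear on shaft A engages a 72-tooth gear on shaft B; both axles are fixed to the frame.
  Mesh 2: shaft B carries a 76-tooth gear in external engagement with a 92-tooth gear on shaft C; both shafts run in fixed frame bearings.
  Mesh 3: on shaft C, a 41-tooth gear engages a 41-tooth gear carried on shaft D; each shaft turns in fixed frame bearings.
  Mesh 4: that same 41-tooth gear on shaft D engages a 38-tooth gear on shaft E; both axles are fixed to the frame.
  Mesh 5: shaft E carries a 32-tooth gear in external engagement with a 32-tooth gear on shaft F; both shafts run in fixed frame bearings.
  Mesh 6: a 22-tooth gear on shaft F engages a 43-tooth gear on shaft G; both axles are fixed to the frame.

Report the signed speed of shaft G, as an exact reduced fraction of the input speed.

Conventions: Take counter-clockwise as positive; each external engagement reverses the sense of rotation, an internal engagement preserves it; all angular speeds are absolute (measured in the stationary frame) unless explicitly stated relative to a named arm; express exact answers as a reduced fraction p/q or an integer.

451/989

6-mesh fixed-axis compound train (all bearings frame-fixed)
mesh 1 [72T→72T]: |ω|/ω_in = 1×72/72 = 1, sense flips to −
mesh 2 [76T→92T]: |ω|/ω_in = 1×76/92 = 19/23, sense flips to +
mesh 3 [41T→41T]: |ω|/ω_in = (19/23)×41/41 = 19/23, sense flips to −
mesh 4 [41T→38T]: |ω|/ω_in = (19/23)×41/38 = 41/46, sense flips to +
mesh 5 [32T→32T]: |ω|/ω_in = (41/46)×32/32 = 41/46, sense flips to −
mesh 6 [22T→43T]: |ω|/ω_in = (41/46)×22/43 = 451/989, sense flips to +
signed output speed (× input speed) = 451/989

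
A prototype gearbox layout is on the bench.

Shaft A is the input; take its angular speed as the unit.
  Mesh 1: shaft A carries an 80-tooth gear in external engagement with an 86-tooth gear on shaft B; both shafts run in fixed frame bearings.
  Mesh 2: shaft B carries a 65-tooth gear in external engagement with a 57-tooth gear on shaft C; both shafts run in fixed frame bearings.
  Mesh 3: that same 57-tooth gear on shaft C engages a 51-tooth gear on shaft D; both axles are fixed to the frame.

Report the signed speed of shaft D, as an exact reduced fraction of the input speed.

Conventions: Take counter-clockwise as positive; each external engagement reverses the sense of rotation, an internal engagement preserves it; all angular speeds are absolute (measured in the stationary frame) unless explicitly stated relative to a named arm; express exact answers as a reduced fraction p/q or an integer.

3-mesh fixed-axis compound train (all bearings frame-fixed)
mesh 1 [80T→86T]: |ω|/ω_in = 1×80/86 = 40/43, sense flips to −
mesh 2 [65T→57T]: |ω|/ω_in = (40/43)×65/57 = 2600/2451, sense flips to +
mesh 3 [57T→51T]: |ω|/ω_in = (2600/2451)×57/51 = 2600/2193, sense flips to −
signed output speed (× input speed) = -2600/2193

-2600/2193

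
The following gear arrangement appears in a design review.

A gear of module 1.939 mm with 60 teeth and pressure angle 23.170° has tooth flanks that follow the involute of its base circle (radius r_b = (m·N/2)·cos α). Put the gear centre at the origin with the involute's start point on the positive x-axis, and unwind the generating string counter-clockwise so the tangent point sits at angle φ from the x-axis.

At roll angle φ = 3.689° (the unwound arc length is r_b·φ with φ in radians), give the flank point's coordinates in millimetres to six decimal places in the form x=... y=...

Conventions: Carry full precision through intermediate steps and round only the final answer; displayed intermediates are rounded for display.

single-mesh involute tooth geometry (60T wheel at module 1.939)
pitch radius r_p = m·N/2 = 1.939·60/2 = 58.170000
base radius r_b = r_p·cos α = 58.170000·cos 23.170° = 53.478094
roll angle φ = 3.689° = 0.06438520 rad
x = r_b·(cos φ + φ·sin φ) = 53.588825
y = r_b·(sin φ − φ·cos φ) = 0.004756

x=53.588825 y=0.004756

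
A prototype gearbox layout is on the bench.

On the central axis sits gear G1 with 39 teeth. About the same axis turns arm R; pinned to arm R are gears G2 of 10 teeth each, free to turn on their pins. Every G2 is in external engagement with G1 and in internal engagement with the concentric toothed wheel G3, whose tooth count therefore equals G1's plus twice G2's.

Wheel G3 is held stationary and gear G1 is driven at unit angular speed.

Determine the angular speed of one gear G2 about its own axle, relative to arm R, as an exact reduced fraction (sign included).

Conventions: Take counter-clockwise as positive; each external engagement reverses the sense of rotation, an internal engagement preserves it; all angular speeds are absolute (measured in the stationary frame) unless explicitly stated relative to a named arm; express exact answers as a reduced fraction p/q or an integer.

-2301/980

recognized (axles ride arm R): planetary set, 39/10/59 teeth
ring teeth: 39 + 2·10 = 59
39(ω_sun−ω_arm) = −59(ω_ring−ω_arm),  ω_ring = 0, ω_sun = 1
39(1−ω_arm) = −59(0−ω_arm)  ⇒  98·ω_arm = 39  ⇒  ω_arm = 39/98
sun–planet mesh: 39·(1−39/98) = −10·(ω_p−ω_arm)  ⇒  ω_p−ω_arm = -2301/980
exact speed ratio = -2301/980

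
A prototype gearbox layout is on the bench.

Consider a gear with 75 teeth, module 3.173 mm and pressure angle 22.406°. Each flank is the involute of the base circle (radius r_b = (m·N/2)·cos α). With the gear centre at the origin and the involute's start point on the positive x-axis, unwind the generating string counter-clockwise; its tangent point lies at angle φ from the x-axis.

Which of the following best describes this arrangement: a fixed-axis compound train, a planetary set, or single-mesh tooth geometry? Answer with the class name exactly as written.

single-mesh tooth geometry

recognized (one wheel, involute flank): single-mesh tooth geometry, m = 3.173, N = 75
classification: single-mesh tooth geometry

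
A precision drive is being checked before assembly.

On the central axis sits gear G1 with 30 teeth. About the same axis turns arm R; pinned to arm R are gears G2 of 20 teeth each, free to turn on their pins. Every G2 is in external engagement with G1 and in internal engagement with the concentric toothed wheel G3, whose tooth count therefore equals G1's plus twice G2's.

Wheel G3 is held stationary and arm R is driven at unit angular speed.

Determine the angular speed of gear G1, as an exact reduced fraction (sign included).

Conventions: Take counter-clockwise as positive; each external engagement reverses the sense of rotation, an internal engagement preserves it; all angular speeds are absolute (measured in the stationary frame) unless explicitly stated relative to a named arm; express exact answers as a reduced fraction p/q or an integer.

10/3

class = planetary set [G3 = 30+2·20 = 70; Willis about the carrier]
ring teeth: 30 + 2·20 = 70
30(ω_sun−ω_arm) = −70(ω_ring−ω_arm),  ω_ring = 0, ω_arm = 1
ω_sun = 1 − (70/30)(0−1) = 10/3
exact speed ratio = 10/3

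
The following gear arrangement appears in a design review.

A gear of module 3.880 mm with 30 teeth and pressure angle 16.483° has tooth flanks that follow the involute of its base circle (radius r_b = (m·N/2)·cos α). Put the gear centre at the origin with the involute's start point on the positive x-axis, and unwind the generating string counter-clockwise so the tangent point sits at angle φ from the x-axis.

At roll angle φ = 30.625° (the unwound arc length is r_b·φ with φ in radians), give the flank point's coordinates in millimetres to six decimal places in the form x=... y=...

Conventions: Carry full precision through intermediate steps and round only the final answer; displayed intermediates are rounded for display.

recognized (one wheel, involute flank): single-mesh tooth geometry, m = 3.880, N = 30
pitch radius r_p = m·N/2 = 3.880·30/2 = 58.200000
base radius r_b = r_p·cos α = 58.200000·cos 16.483° = 55.808211
roll angle φ = 30.625° = 0.53450708 rad
x = r_b·(cos φ + φ·sin φ) = 63.219920
y = r_b·(sin φ − φ·cos φ) = 2.760441

x=63.219920 y=2.760441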